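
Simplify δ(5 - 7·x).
\frac{\delta(x - 5/7)}{7}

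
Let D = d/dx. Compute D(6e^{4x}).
24 e^{4 x}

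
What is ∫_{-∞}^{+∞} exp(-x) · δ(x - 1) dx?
e^{-1}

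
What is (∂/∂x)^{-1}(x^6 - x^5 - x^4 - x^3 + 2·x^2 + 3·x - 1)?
\frac{x^{7}}{7} - \frac{x^{6}}{6} - \frac{x^{5}}{5} - \frac{x^{4}}{4} + \frac{2 x^{3}}{3} + \frac{3 x^{2}}{2} - x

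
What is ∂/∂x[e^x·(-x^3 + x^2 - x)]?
\left(- x^{3} - 2 x^{2} + x - 1\right) e^{x}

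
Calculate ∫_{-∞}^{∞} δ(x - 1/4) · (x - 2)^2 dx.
\frac{49}{16}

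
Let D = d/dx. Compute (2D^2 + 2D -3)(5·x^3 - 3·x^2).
- 15 x^{3} + 39 x^{2} + 48 x - 12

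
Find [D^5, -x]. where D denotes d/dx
-5D^{4}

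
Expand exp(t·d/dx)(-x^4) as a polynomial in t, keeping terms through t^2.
x^{2} \left(- 6 t^{2} - 4 t x - x^{2}\right)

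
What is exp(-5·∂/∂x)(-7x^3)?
- 7 x^{3} + 105 x^{2} - 525 x + 875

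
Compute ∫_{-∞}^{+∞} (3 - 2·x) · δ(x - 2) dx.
-1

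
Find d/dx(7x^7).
49 x^{6}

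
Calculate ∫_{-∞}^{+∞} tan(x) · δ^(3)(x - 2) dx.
- 6 \tan^{4}{\left(2 \right)} - 8 \tan^{2}{\left(2 \right)} - 2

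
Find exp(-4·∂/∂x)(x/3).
\frac{x}{3} - \frac{4}{3}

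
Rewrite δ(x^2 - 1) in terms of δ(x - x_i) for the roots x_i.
\frac{\delta(x - 1) + \delta(x + 1)}{2}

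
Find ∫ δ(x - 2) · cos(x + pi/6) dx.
\cos{\left(\frac{\pi}{6} + 2 \right)}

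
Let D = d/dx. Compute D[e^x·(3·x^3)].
3 x^{2} \left(x + 3\right) e^{x}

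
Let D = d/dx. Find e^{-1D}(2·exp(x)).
2 e^{x - 1}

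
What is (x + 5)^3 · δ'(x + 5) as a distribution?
0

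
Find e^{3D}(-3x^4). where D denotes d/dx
- 3 x^{4} - 36 x^{3} - 162 x^{2} - 324 x - 243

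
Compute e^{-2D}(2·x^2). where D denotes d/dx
2 x^{2} - 8 x + 8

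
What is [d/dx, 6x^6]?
36 x^{5}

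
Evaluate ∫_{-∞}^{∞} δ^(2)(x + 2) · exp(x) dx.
e^{-2}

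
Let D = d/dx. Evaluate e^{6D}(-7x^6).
- 7 x^{6} - 252 x^{5} - 3780 x^{4} - 30240 x^{3} - 136080 x^{2} - 326592 x - 326592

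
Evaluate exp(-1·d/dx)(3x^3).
3 x^{3} - 9 x^{2} + 9 x - 3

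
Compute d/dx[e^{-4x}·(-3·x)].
3 \left(4 x - 1\right) e^{- 4 x}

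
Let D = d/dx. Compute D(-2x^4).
- 8 x^{3}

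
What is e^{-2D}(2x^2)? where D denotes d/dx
2 x^{2} - 8 x + 8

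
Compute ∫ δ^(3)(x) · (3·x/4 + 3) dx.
0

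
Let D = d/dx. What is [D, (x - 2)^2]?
2 x - 4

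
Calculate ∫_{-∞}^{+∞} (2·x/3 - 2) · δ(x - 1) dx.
- \frac{4}{3}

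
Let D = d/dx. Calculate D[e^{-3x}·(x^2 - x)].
\left(- 3 x^{2} + 5 x - 1\right) e^{- 3 x}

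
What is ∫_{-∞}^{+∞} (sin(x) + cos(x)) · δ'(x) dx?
-1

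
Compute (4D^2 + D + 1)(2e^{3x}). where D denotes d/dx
80 e^{3 x}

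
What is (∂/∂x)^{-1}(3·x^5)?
\frac{x^{6}}{2}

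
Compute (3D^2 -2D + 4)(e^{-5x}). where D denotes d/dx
89 e^{- 5 x}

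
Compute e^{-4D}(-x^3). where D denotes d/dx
- x^{3} + 12 x^{2} - 48 x + 64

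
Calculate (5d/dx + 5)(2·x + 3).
10 x + 25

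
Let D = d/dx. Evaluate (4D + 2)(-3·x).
- 6 x - 12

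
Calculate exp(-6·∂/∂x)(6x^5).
6 x^{5} - 180 x^{4} + 2160 x^{3} - 12960 x^{2} + 38880 x - 46656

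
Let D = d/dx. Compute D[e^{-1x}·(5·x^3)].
5 x^{2} \left(3 - x\right) e^{- x}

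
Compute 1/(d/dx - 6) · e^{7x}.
e^{7 x}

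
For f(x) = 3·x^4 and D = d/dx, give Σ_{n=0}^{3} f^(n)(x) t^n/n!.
3 x \left(4 t^{3} + 6 t^{2} x + 4 t x^{2} + x^{3}\right)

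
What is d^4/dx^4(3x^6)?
1080 x^{2}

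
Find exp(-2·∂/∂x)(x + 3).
x + 1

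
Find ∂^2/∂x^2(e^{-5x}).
25 e^{- 5 x}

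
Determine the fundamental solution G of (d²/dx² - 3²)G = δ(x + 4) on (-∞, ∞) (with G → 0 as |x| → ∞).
-\frac{e^{-3|x + 4|}}{6}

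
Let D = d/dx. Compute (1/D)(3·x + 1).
\frac{3 x^{2}}{2} + x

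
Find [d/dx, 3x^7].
21 x^{6}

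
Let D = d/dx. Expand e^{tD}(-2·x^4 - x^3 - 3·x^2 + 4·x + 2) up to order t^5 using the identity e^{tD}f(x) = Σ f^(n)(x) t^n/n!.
- 2 t^{4} - t^{3} \left(8 x + 1\right) - 3 t^{2} \left(4 x^{2} + x + 1\right) - t \left(8 x^{3} + 3 x^{2} + 6 x - 4\right) - 2 x^{4} - x^{3} - 3 x^{2} + 4 x + 2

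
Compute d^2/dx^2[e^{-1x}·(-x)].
\left(2 - x\right) e^{- x}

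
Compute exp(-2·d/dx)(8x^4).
8 x^{4} - 64 x^{3} + 192 x^{2} - 256 x + 128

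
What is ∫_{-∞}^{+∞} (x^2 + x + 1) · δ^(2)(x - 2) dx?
2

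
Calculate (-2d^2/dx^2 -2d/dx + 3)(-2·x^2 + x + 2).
- 6 x^{2} + 11 x + 12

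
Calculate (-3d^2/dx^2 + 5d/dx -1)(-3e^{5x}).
153 e^{5 x}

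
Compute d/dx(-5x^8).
- 40 x^{7}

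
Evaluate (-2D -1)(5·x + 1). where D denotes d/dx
- 5 x - 11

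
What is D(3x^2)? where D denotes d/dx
6 x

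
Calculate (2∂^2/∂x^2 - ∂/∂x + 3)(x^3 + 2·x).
3 x^{3} - 3 x^{2} + 18 x - 2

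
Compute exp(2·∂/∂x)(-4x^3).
- 4 x^{3} - 24 x^{2} - 48 x - 32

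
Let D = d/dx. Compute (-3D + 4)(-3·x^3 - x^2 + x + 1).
- 12 x^{3} + 23 x^{2} + 10 x + 1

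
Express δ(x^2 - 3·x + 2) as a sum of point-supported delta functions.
\frac{\delta(x - 1) + \delta(x - 2)}{1}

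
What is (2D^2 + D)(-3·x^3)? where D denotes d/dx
9 x \left(- x - 4\right)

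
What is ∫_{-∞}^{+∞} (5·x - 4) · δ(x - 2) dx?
6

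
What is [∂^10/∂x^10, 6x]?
60\frac{d^{9}}{dx^{9}}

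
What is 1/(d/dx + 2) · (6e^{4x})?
e^{4 x}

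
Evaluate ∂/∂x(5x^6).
30 x^{5}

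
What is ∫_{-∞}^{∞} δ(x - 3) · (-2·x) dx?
-6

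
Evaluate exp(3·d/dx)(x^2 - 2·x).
x^{2} + 4 x + 3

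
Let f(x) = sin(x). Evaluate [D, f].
\cos{\left(x \right)}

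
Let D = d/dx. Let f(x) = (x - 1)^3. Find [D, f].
3 \left(x - 1\right)^{2}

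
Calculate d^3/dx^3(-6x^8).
- 2016 x^{5}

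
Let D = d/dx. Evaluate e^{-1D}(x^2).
x^{2} - 2 x + 1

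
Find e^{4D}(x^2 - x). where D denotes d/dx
x^{2} + 7 x + 12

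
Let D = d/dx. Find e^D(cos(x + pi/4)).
\cos{\left(x + \frac{\pi}{4} + 1 \right)}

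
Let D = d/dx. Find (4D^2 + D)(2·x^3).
6 x \left(x + 8\right)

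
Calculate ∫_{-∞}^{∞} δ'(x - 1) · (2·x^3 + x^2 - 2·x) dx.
-6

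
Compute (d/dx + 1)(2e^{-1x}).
0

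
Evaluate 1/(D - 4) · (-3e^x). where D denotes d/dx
e^{x}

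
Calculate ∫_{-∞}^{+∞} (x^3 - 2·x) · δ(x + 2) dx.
-4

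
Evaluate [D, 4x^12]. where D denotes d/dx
48 x^{11}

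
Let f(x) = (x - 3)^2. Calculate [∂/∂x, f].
2 x - 6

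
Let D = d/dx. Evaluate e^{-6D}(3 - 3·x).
21 - 3 x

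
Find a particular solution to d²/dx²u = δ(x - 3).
\frac{|x - 3|}{2}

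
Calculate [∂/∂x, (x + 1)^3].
3 \left(x + 1\right)^{2}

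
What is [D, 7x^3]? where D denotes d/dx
21 x^{2}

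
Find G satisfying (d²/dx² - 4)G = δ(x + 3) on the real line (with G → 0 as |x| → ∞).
-\frac{e^{-2|x + 3|}}{4}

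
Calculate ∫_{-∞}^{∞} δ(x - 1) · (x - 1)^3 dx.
0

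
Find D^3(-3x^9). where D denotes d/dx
- 1512 x^{6}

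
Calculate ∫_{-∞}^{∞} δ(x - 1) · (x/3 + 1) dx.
\frac{4}{3}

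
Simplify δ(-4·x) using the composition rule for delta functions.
\frac{\delta(x)}{4}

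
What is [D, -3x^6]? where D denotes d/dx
- 18 x^{5}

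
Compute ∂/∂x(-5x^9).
- 45 x^{8}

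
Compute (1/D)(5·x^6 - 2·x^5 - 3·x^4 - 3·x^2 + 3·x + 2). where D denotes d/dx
\frac{5 x^{7}}{7} - \frac{x^{6}}{3} - \frac{3 x^{5}}{5} - x^{3} + \frac{3 x^{2}}{2} + 2 x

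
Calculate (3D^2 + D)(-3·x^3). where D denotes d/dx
9 x \left(- x - 6\right)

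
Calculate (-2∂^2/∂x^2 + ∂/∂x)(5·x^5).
25 x^{3} \left(x - 8\right)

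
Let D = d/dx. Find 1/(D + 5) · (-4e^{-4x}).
- 4 e^{- 4 x}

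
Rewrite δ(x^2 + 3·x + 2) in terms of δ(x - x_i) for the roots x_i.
\frac{\delta(x + 1) + \delta(x + 2)}{1}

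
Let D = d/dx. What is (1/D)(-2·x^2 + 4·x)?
- \frac{2 x^{3}}{3} + 2 x^{2}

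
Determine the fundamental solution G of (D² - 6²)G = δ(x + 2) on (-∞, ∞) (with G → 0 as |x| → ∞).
-\frac{e^{-6|x + 2|}}{12}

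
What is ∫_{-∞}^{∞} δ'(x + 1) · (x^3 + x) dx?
-4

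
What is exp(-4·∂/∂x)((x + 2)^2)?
x^{2} - 4 x + 4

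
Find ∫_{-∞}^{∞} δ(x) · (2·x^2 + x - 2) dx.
-2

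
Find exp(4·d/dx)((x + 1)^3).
x^{3} + 15 x^{2} + 75 x + 125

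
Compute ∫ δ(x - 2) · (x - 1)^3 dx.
1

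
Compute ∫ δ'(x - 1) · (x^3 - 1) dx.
-3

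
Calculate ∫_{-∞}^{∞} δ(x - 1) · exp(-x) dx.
e^{-1}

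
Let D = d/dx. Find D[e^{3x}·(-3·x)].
\left(- 9 x - 3\right) e^{3 x}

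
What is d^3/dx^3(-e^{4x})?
- 64 e^{4 x}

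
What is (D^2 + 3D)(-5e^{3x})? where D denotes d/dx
- 90 e^{3 x}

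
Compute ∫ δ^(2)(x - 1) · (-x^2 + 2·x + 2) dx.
-2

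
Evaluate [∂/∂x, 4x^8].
32 x^{7}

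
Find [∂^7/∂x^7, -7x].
-49\frac{d^{6}}{dx^{6}}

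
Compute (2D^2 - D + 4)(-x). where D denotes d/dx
1 - 4 x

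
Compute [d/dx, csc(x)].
- \cot{\left(x \right)} \csc{\left(x \right)}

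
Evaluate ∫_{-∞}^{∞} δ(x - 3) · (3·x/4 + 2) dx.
\frac{17}{4}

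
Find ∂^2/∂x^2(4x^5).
80 x^{3}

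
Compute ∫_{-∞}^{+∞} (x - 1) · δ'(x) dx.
-1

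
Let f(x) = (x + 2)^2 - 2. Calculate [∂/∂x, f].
2 x + 4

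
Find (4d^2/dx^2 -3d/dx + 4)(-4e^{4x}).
- 224 e^{4 x}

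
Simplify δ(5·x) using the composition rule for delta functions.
\frac{\delta(x)}{5}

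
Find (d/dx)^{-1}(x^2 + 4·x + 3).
\frac{x^{3}}{3} + 2 x^{2} + 3 x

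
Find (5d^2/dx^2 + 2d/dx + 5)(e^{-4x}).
77 e^{- 4 x}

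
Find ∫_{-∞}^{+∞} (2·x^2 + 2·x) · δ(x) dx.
0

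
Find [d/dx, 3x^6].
18 x^{5}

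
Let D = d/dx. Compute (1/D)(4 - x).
- \frac{x^{2}}{2} + 4 x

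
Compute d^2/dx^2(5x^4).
60 x^{2}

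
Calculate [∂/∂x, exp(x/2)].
\frac{e^{\frac{x}{2}}}{2}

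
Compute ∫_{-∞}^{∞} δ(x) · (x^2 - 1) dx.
-1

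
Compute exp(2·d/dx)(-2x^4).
- 2 x^{4} - 16 x^{3} - 48 x^{2} - 64 x - 32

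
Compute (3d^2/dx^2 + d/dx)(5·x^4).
20 x^{2} \left(x + 9\right)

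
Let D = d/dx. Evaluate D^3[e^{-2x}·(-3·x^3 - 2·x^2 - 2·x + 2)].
2 \left(12 x^{3} - 46 x^{2} + 38 x - 17\right) e^{- 2 x}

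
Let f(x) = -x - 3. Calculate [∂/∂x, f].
-1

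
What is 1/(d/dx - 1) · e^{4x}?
\frac{e^{4 x}}{3}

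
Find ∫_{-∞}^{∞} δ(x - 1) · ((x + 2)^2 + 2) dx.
11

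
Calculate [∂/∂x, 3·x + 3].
3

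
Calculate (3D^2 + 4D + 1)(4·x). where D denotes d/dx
4 x + 16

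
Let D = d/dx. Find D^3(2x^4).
48 x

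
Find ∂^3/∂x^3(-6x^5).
- 360 x^{2}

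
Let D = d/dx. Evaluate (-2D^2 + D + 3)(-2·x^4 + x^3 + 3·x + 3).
- 6 x^{4} - 5 x^{3} + 51 x^{2} - 3 x + 12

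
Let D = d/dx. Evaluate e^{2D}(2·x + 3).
2 x + 7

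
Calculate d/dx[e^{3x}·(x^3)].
3 x^{2} \left(x + 1\right) e^{3 x}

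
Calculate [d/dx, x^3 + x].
3 x^{2} + 1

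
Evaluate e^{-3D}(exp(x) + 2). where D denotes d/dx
e^{x - 3} + 2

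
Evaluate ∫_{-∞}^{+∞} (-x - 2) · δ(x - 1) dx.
-3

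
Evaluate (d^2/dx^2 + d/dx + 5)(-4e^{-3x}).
- 44 e^{- 3 x}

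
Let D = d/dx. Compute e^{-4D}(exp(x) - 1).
e^{x - 4} - 1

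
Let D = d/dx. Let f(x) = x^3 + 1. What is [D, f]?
3 x^{2}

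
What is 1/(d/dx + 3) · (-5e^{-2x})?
- 5 e^{- 2 x}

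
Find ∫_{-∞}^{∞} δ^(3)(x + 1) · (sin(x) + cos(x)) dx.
\cos{\left(1 \right)} + \sin{\left(1 \right)}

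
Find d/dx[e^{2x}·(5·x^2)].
10 x \left(x + 1\right) e^{2 x}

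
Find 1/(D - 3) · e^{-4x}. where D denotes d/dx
- \frac{e^{- 4 x}}{7}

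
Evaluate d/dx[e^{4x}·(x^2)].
2 x \left(2 x + 1\right) e^{4 x}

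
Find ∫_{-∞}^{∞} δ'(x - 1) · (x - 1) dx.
-1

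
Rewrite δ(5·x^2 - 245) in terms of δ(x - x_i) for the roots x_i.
\frac{\delta(x - 7) + \delta(x + 7)}{70}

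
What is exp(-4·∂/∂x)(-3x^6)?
- 3 x^{6} + 72 x^{5} - 720 x^{4} + 3840 x^{3} - 11520 x^{2} + 18432 x - 12288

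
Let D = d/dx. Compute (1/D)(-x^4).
- \frac{x^{5}}{5}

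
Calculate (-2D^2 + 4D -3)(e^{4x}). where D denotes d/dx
- 19 e^{4 x}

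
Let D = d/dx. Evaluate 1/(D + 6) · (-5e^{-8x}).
\frac{5 e^{- 8 x}}{2}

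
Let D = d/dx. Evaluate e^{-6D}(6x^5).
6 x^{5} - 180 x^{4} + 2160 x^{3} - 12960 x^{2} + 38880 x - 46656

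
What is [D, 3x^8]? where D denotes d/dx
24 x^{7}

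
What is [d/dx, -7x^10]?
- 70 x^{9}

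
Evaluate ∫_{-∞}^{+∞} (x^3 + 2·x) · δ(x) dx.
0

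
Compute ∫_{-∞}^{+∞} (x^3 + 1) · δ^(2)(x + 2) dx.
-12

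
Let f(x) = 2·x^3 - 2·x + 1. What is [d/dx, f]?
6 x^{2} - 2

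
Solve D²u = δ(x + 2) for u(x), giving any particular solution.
\frac{|x + 2|}{2}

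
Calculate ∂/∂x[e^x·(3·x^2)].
3 x \left(x + 2\right) e^{x}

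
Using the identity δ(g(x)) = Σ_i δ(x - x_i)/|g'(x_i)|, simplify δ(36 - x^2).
\frac{\delta(x - 6) + \delta(x + 6)}{12}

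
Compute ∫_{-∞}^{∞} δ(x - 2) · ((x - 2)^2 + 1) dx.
1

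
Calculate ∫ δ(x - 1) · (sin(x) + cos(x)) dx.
\cos{\left(1 \right)} + \sin{\left(1 \right)}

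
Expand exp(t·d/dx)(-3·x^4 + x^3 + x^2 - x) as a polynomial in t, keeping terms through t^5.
- 3 t^{4} - t^{3} \left(12 x - 1\right) + t^{2} \left(- 18 x^{2} + 3 x + 1\right) - t \left(12 x^{3} - 3 x^{2} - 2 x + 1\right) - 3 x^{4} + x^{3} + x^{2} - x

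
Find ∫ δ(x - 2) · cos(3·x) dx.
\cos{\left(6 \right)}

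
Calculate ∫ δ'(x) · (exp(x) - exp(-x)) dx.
-2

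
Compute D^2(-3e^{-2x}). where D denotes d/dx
- 12 e^{- 2 x}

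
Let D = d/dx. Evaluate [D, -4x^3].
- 12 x^{2}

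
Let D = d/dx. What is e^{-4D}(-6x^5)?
- 6 x^{5} + 120 x^{4} - 960 x^{3} + 3840 x^{2} - 7680 x + 6144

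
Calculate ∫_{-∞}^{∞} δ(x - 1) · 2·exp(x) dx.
2 e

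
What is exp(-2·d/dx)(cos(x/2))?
\cos{\left(\frac{x}{2} - 1 \right)}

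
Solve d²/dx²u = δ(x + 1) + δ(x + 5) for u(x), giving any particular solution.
\frac{|x + 1|}{2} + \frac{|x + 5|}{2}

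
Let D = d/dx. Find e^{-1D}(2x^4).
2 x^{4} - 8 x^{3} + 12 x^{2} - 8 x + 2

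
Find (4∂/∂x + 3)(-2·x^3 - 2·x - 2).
- 6 x^{3} - 24 x^{2} - 6 x - 14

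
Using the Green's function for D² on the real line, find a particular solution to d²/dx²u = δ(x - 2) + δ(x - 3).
\frac{|x - 2|}{2} + \frac{|x - 3|}{2}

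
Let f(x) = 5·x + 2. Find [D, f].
5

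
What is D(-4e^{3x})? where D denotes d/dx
- 12 e^{3 x}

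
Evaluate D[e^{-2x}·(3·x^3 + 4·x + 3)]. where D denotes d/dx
\left(- 6 x^{3} + 9 x^{2} - 8 x - 2\right) e^{- 2 x}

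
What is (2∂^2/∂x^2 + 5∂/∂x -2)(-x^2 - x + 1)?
2 x^{2} - 8 x - 11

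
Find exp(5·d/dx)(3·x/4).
\frac{3 x}{4} + \frac{15}{4}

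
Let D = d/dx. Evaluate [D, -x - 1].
-1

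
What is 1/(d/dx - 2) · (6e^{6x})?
\frac{3 e^{6 x}}{2}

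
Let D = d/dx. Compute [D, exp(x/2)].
\frac{e^{\frac{x}{2}}}{2}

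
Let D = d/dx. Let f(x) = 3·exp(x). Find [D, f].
3 e^{x}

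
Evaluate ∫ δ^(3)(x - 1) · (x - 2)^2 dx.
0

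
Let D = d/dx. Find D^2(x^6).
30 x^{4}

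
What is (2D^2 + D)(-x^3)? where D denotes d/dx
3 x \left(- x - 4\right)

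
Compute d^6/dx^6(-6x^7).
- 30240 x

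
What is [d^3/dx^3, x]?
3\frac{d^{2}}{dx^{2}}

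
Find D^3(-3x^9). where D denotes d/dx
- 1512 x^{6}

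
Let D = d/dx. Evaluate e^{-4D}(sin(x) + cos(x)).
\sqrt{2} \cos{\left(- x + \frac{\pi}{4} + 4 \right)}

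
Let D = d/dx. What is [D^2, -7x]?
-14D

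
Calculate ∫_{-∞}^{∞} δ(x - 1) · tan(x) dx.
\tan{\left(1 \right)}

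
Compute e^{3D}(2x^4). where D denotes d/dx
2 x^{4} + 24 x^{3} + 108 x^{2} + 216 x + 162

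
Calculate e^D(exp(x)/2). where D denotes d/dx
\frac{e^{x + 1}}{2}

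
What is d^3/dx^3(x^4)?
24 x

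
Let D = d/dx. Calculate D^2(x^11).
110 x^{9}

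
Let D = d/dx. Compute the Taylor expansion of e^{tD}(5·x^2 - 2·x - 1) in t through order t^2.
5 t^{2} + 2 t \left(5 x - 1\right) + 5 x^{2} - 2 x - 1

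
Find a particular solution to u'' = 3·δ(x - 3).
\frac{3|x - 3|}{2}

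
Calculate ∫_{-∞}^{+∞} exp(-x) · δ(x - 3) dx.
e^{-3}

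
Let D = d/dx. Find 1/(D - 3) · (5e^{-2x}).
- e^{- 2 x}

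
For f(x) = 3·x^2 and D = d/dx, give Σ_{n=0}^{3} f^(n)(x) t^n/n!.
3 t^{2} + 6 t x + 3 x^{2}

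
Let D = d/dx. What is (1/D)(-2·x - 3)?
- x^{2} - 3 x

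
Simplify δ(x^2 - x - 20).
\frac{\delta(x - 5) + \delta(x + 4)}{9}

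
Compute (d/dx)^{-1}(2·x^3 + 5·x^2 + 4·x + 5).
\frac{x^{4}}{2} + \frac{5 x^{3}}{3} + 2 x^{2} + 5 x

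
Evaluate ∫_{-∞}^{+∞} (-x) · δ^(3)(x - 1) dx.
0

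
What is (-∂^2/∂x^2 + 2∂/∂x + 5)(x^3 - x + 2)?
5 x^{3} + 6 x^{2} - 11 x + 8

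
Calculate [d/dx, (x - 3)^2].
2 x - 6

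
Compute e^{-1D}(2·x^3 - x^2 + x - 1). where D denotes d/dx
2 x^{3} - 7 x^{2} + 9 x - 5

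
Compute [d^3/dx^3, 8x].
24\frac{d^{2}}{dx^{2}}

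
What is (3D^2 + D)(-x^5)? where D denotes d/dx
5 x^{3} \left(- x - 12\right)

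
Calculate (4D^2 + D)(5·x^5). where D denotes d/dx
25 x^{3} \left(x + 16\right)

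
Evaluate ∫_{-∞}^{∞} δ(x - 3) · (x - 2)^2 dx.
1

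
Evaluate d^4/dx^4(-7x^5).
- 840 x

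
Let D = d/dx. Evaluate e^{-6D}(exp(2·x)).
e^{2 x - 12}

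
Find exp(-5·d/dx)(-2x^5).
- 2 x^{5} + 50 x^{4} - 500 x^{3} + 2500 x^{2} - 6250 x + 6250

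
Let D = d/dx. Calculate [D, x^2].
2 x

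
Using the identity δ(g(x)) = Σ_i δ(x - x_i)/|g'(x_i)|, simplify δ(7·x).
\frac{\delta(x)}{7}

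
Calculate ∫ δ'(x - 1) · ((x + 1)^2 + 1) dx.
-4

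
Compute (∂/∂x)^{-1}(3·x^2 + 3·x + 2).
x^{3} + \frac{3 x^{2}}{2} + 2 x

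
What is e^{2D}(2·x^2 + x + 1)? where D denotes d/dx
2 x^{2} + 9 x + 11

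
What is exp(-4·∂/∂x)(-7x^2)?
- 7 x^{2} + 56 x - 112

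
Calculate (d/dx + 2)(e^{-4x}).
- 2 e^{- 4 x}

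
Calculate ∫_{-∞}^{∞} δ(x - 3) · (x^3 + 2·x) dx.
33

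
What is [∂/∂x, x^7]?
7 x^{6}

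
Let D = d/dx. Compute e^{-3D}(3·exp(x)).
3 e^{x - 3}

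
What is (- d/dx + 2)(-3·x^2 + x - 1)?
- 6 x^{2} + 8 x - 3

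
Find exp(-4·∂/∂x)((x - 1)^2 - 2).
x^{2} - 10 x + 23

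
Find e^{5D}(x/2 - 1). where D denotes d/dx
\frac{x}{2} + \frac{3}{2}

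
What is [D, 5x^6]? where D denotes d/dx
30 x^{5}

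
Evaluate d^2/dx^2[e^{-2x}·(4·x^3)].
8 x \left(2 x^{2} - 6 x + 3\right) e^{- 2 x}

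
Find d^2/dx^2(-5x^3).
- 30 x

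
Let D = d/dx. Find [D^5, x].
5D^{4}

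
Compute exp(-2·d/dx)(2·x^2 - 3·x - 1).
2 x^{2} - 11 x + 13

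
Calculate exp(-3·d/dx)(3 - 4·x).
15 - 4 x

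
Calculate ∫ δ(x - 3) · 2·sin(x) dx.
2 \sin{\left(3 \right)}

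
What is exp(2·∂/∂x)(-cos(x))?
- \cos{\left(x + 2 \right)}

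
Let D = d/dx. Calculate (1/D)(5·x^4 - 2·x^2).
x^{5} - \frac{2 x^{3}}{3}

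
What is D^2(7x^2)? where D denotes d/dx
14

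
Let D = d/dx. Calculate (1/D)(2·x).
x^{2}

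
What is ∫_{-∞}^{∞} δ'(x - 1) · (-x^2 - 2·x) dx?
4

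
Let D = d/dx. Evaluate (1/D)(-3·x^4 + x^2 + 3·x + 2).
- \frac{3 x^{5}}{5} + \frac{x^{3}}{3} + \frac{3 x^{2}}{2} + 2 x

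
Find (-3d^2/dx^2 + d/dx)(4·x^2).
8 x - 24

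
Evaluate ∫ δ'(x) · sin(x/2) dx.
- \frac{1}{2}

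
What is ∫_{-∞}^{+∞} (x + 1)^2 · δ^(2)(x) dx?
2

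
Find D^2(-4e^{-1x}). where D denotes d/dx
- 4 e^{- x}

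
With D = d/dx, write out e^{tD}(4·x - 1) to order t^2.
4 t + 4 x - 1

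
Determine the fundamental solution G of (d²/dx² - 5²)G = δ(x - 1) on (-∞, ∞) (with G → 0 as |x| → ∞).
-\frac{e^{-5|x - 1|}}{10}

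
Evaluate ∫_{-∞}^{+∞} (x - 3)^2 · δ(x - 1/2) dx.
\frac{25}{4}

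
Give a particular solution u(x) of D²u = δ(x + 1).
\frac{|x + 1|}{2}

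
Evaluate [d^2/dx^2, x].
2\frac{d}{dx}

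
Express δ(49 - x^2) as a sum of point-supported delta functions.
\frac{\delta(x - 7) + \delta(x + 7)}{14}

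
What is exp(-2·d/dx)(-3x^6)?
- 3 x^{6} + 36 x^{5} - 180 x^{4} + 480 x^{3} - 720 x^{2} + 576 x - 192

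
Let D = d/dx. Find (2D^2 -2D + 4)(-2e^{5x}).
- 88 e^{5 x}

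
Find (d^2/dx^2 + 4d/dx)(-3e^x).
- 15 e^{x}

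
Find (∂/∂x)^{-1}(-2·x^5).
- \frac{x^{6}}{3}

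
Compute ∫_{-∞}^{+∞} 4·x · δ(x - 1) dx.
4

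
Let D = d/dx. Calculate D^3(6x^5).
360 x^{2}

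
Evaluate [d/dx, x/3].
\frac{1}{3}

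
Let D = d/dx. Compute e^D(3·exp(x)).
3 e^{x + 1}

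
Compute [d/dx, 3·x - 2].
3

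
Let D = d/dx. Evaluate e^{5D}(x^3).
x^{3} + 15 x^{2} + 75 x + 125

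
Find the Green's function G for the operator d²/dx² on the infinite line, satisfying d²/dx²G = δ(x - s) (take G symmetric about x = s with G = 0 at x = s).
\frac{|x - s|}{2}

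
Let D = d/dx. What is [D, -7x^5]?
- 35 x^{4}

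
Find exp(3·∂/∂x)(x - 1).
x + 2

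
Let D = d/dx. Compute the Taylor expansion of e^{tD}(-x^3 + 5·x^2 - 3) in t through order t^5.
- t^{3} - t^{2} \left(3 x - 5\right) - t x \left(3 x - 10\right) - x^{3} + 5 x^{2} - 3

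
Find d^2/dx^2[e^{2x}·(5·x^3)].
10 x \left(2 x^{2} + 6 x + 3\right) e^{2 x}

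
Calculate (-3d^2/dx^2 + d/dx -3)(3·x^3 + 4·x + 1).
- 9 x^{3} + 9 x^{2} - 66 x + 1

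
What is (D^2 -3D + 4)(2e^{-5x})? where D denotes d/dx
88 e^{- 5 x}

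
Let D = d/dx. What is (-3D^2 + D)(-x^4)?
4 x^{2} \left(9 - x\right)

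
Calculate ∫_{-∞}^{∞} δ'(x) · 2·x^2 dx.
0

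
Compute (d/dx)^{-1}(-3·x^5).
- \frac{x^{6}}{2}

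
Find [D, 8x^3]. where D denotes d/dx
24 x^{2}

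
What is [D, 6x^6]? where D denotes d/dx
36 x^{5}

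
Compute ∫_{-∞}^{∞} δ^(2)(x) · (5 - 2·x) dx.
0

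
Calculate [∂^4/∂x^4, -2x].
-8\frac{d^{3}}{dx^{3}}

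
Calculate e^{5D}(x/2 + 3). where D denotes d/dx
\frac{x}{2} + \frac{11}{2}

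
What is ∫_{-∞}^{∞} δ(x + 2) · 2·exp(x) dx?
\frac{2}{e^{2}}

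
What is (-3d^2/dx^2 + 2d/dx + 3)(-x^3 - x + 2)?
- 3 x^{3} - 6 x^{2} + 15 x + 4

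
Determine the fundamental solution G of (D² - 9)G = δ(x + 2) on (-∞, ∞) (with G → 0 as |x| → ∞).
-\frac{e^{-3|x + 2|}}{6}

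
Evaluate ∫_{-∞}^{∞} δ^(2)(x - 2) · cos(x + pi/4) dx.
- \cos{\left(\frac{\pi}{4} + 2 \right)}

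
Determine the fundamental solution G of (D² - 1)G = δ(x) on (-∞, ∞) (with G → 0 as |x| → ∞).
-\frac{e^{-|x|}}{2}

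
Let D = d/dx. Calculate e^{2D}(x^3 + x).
x^{3} + 6 x^{2} + 13 x + 10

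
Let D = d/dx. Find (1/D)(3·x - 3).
\frac{3 x^{2}}{2} - 3 x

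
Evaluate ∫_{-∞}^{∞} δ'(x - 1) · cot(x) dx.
\frac{1}{\sin^{2}{\left(1 \right)}}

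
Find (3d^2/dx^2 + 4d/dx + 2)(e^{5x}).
97 e^{5 x}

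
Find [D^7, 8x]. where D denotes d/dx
56D^{6}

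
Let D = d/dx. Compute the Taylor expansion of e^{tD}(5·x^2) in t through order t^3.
5 t^{2} + 10 t x + 5 x^{2}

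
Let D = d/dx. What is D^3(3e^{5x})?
375 e^{5 x}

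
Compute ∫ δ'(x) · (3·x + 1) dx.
-3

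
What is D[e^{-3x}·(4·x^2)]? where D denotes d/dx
4 x \left(2 - 3 x\right) e^{- 3 x}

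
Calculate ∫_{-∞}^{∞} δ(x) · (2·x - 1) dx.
-1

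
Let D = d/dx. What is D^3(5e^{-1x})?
- 5 e^{- x}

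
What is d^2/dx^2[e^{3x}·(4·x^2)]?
\left(36 x^{2} + 48 x + 8\right) e^{3 x}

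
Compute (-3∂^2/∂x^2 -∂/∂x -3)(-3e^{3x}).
99 e^{3 x}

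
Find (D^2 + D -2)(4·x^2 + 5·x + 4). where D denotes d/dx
- 8 x^{2} - 2 x + 5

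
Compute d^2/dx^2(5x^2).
10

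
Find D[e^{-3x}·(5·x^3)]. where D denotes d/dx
15 x^{2} \left(1 - x\right) e^{- 3 x}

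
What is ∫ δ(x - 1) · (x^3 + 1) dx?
2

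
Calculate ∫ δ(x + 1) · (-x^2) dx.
-1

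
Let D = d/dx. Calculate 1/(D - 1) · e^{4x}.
\frac{e^{4 x}}{3}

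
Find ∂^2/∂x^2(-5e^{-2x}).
- 20 e^{- 2 x}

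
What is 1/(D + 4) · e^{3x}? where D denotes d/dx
\frac{e^{3 x}}{7}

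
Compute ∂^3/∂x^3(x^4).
24 x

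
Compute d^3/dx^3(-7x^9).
- 3528 x^{6}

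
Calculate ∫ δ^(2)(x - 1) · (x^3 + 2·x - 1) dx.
6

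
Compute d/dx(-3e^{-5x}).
15 e^{- 5 x}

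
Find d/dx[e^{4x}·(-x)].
\left(- 4 x - 1\right) e^{4 x}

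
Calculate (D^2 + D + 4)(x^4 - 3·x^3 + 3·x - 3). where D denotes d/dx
4 x^{4} - 8 x^{3} + 3 x^{2} - 6 x - 9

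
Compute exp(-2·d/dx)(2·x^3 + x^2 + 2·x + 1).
2 x^{3} - 11 x^{2} + 22 x - 15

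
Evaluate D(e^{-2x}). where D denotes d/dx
- 2 e^{- 2 x}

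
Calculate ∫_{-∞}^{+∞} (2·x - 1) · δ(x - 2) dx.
3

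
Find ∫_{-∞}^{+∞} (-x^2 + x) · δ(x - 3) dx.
-6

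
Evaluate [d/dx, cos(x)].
- \sin{\left(x \right)}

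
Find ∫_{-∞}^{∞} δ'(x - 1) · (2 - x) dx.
1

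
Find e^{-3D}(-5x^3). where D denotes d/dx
- 5 x^{3} + 45 x^{2} - 135 x + 135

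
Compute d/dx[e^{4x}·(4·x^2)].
8 x \left(2 x + 1\right) e^{4 x}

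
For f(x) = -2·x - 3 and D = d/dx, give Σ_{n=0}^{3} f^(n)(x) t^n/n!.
- 2 t - 2 x - 3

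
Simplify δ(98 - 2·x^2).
\frac{\delta(x - 7) + \delta(x + 7)}{28}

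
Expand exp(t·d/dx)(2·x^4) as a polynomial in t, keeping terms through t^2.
2 x^{2} \left(6 t^{2} + 4 t x + x^{2}\right)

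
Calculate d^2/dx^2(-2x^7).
- 84 x^{5}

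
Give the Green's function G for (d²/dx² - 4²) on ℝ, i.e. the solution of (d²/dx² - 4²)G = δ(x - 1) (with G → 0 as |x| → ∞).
-\frac{e^{-4|x - 1|}}{8}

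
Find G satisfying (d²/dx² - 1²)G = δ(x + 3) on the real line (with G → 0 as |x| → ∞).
-\frac{e^{-|x + 3|}}{2}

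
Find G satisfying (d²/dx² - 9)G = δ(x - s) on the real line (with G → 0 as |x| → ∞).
-\frac{e^{-3|x-s|}}{6}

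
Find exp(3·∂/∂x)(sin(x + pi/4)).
\sin{\left(x + \frac{\pi}{4} + 3 \right)}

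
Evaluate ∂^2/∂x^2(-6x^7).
- 252 x^{5}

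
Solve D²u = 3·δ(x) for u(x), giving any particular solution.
\frac{3|x|}{2}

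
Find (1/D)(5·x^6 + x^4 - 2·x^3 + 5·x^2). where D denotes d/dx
\frac{5 x^{7}}{7} + \frac{x^{5}}{5} - \frac{x^{4}}{2} + \frac{5 x^{3}}{3}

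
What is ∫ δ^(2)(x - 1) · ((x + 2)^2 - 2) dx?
2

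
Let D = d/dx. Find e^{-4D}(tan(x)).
\tan{\left(x - 4 \right)}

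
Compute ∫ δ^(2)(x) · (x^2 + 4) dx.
2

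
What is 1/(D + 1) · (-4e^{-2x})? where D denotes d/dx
4 e^{- 2 x}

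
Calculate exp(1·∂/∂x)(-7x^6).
- 7 x^{6} - 42 x^{5} - 105 x^{4} - 140 x^{3} - 105 x^{2} - 42 x - 7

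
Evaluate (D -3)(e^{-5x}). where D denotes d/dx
- 8 e^{- 5 x}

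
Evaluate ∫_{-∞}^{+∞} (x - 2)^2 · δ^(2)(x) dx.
2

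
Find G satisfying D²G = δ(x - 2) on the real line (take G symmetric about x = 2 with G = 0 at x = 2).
\frac{|x - 2|}{2}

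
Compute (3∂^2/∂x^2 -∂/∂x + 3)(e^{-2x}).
17 e^{- 2 x}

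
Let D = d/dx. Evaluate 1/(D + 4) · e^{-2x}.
\frac{e^{- 2 x}}{2}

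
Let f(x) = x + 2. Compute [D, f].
1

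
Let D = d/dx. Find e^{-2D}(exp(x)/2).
\frac{e^{x - 2}}{2}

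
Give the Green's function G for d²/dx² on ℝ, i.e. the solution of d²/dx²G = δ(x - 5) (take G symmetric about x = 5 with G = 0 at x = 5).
\frac{|x - 5|}{2}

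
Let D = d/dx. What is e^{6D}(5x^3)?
5 x^{3} + 90 x^{2} + 540 x + 1080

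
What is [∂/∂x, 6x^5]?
30 x^{4}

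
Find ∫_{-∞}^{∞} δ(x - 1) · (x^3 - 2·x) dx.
-1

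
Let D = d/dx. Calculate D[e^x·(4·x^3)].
4 x^{2} \left(x + 3\right) e^{x}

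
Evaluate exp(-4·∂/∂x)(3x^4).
3 x^{4} - 48 x^{3} + 288 x^{2} - 768 x + 768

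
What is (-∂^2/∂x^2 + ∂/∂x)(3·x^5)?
15 x^{3} \left(x - 4\right)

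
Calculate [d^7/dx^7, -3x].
-21\frac{d^{6}}{dx^{6}}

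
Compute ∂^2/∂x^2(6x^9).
432 x^{7}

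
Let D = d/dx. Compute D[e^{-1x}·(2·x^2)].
2 x \left(2 - x\right) e^{- x}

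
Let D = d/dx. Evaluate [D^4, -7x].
-28D^{3}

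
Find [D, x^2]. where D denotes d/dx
2 x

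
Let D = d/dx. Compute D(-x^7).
- 7 x^{6}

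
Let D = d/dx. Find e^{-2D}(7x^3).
7 x^{3} - 42 x^{2} + 84 x - 56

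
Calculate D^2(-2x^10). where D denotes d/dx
- 180 x^{8}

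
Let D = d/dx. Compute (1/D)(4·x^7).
\frac{x^{8}}{2}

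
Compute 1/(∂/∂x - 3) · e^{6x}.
\frac{e^{6 x}}{3}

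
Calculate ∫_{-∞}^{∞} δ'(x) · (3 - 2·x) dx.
2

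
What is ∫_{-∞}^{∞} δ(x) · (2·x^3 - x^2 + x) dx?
0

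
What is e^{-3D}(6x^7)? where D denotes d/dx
6 x^{7} - 126 x^{6} + 1134 x^{5} - 5670 x^{4} + 17010 x^{3} - 30618 x^{2} + 30618 x - 13122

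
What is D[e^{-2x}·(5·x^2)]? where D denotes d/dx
10 x \left(1 - x\right) e^{- 2 x}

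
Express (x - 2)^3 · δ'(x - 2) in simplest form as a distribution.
0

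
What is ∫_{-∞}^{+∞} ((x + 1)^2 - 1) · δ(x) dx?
0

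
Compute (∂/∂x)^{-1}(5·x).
\frac{5 x^{2}}{2}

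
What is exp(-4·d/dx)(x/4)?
\frac{x}{4} - 1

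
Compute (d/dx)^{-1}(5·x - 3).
\frac{5 x^{2}}{2} - 3 x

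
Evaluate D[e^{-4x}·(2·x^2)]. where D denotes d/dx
4 x \left(1 - 2 x\right) e^{- 4 x}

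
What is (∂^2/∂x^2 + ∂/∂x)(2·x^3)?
6 x \left(x + 2\right)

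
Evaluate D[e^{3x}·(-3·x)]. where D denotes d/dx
\left(- 9 x - 3\right) e^{3 x}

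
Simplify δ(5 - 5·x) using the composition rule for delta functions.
\frac{\delta(x - 1)}{5}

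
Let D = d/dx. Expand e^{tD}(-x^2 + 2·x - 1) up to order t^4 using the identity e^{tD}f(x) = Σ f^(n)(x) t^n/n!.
- t^{2} - 2 t \left(x - 1\right) - x^{2} + 2 x - 1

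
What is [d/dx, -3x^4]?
- 12 x^{3}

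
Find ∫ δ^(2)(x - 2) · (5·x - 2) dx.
0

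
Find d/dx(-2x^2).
- 4 x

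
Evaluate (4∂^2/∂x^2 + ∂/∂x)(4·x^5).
20 x^{3} \left(x + 16\right)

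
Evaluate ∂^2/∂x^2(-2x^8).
- 112 x^{6}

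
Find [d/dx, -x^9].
- 9 x^{8}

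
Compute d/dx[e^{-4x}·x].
\left(1 - 4 x\right) e^{- 4 x}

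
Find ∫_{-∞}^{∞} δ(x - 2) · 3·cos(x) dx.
3 \cos{\left(2 \right)}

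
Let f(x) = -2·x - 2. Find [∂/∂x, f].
-2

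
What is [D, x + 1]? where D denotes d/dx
1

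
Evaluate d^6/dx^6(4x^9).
241920 x^{3}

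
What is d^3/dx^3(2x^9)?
1008 x^{6}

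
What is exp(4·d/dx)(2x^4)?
2 x^{4} + 32 x^{3} + 192 x^{2} + 512 x + 512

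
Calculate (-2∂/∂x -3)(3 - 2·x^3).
6 x^{3} + 12 x^{2} - 9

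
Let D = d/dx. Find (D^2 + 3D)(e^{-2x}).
- 2 e^{- 2 x}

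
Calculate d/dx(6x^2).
12 x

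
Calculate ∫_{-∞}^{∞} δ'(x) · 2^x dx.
- \log{\left(2 \right)}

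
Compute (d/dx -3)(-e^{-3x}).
6 e^{- 3 x}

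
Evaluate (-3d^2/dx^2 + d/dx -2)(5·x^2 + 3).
- 10 x^{2} + 10 x - 36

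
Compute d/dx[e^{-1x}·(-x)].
\left(x - 1\right) e^{- x}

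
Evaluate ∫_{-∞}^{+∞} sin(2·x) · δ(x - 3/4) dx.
\sin{\left(\frac{3}{2} \right)}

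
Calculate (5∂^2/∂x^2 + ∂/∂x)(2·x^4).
8 x^{2} \left(x + 15\right)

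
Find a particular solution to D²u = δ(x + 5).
\frac{|x + 5|}{2}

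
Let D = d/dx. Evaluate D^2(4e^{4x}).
64 e^{4 x}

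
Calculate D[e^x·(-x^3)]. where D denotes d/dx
x^{2} \left(- x - 3\right) e^{x}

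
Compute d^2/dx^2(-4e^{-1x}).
- 4 e^{- x}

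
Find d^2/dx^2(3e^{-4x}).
48 e^{- 4 x}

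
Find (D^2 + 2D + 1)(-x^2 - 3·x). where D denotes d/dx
- x^{2} - 7 x - 8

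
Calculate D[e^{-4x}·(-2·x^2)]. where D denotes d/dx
4 x \left(2 x - 1\right) e^{- 4 x}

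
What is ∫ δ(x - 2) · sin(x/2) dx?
\sin{\left(1 \right)}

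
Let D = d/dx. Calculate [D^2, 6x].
12D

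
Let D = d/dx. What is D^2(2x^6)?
60 x^{4}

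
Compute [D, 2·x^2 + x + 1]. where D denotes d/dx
4 x + 1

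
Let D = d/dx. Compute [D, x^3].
3 x^{2}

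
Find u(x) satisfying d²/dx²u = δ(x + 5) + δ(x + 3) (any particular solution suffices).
\frac{|x + 5|}{2} + \frac{|x + 3|}{2}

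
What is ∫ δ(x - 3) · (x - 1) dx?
2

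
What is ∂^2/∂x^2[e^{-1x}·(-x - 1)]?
\left(1 - x\right) e^{- x}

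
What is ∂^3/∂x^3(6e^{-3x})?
- 162 e^{- 3 x}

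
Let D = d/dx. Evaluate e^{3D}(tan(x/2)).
\tan{\left(\frac{x}{2} + \frac{3}{2} \right)}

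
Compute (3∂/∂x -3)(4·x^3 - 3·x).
- 12 x^{3} + 36 x^{2} + 9 x - 9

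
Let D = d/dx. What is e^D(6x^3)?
6 x^{3} + 18 x^{2} + 18 x + 6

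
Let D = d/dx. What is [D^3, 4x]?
12D^{2}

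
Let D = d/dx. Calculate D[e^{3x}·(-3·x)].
\left(- 9 x - 3\right) e^{3 x}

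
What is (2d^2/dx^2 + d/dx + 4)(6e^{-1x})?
30 e^{- x}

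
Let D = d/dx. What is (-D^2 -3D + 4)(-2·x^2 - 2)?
- 8 x^{2} + 12 x - 4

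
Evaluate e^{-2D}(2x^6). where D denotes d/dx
2 x^{6} - 24 x^{5} + 120 x^{4} - 320 x^{3} + 480 x^{2} - 384 x + 128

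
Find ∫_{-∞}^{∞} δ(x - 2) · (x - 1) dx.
1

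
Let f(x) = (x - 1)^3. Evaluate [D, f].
3 \left(x - 1\right)^{2}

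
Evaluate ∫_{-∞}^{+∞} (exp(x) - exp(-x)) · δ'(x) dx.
-2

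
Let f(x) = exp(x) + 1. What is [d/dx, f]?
e^{x}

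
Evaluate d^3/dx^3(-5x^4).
- 120 x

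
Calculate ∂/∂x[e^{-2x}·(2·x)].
2 \left(1 - 2 x\right) e^{- 2 x}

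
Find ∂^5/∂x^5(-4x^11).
- 221760 x^{6}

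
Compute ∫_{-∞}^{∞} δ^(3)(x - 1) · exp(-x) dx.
e^{-1}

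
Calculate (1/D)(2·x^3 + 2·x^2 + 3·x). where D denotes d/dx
\frac{x^{4}}{2} + \frac{2 x^{3}}{3} + \frac{3 x^{2}}{2}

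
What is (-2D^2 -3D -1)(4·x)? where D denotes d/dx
- 4 x - 12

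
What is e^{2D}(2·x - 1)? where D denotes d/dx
2 x + 3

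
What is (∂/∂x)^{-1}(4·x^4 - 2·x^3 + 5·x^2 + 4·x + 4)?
\frac{4 x^{5}}{5} - \frac{x^{4}}{2} + \frac{5 x^{3}}{3} + 2 x^{2} + 4 x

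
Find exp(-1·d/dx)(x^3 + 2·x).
x^{3} - 3 x^{2} + 5 x - 3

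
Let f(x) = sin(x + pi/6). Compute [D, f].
\cos{\left(x + \frac{\pi}{6} \right)}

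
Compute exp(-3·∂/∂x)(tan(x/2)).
\tan{\left(\frac{x}{2} - \frac{3}{2} \right)}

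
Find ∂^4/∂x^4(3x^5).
360 x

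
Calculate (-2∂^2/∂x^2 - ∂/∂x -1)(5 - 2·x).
2 x - 3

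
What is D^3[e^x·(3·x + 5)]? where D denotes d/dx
\left(3 x + 14\right) e^{x}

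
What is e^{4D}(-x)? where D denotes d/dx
- x - 4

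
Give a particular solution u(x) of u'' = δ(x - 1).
\frac{|x - 1|}{2}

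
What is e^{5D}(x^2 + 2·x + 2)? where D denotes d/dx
x^{2} + 12 x + 37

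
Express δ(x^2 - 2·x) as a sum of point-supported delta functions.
\frac{\delta(x - 2) + \delta(x)}{2}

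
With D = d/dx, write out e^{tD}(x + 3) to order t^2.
t + x + 3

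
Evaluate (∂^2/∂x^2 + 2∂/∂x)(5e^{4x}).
120 e^{4 x}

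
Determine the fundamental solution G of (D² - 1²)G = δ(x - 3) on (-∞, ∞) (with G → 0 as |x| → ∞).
-\frac{e^{-|x - 3|}}{2}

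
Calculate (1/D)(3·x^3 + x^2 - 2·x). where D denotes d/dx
\frac{3 x^{4}}{4} + \frac{x^{3}}{3} - x^{2}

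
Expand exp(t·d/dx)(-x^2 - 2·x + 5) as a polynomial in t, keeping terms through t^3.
- t^{2} - 2 t \left(x + 1\right) - x^{2} - 2 x + 5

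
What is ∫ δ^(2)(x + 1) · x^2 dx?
2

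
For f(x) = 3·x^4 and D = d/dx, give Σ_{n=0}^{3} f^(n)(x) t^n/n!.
3 x \left(4 t^{3} + 6 t^{2} x + 4 t x^{2} + x^{3}\right)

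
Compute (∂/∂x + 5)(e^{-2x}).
3 e^{- 2 x}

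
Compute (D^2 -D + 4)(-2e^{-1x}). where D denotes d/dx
- 12 e^{- x}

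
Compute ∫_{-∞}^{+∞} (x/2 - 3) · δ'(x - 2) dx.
- \frac{1}{2}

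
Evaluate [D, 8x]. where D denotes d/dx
8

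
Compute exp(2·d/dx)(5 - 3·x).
- 3 x - 1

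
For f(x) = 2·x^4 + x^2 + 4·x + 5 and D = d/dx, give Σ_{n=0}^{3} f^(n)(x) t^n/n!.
8 t^{3} x + t^{2} \left(12 x^{2} + 1\right) + 2 t \left(4 x^{3} + x + 2\right) + 2 x^{4} + x^{2} + 4 x + 5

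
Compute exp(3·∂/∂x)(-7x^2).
- 7 x^{2} - 42 x - 63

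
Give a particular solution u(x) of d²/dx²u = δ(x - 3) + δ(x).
\frac{|x - 3|}{2} + \frac{|x|}{2}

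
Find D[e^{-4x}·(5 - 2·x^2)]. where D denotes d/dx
4 \left(2 x^{2} - x - 5\right) e^{- 4 x}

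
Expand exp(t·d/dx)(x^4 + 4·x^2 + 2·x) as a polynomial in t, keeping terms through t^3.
4 t^{3} x + t^{2} \left(6 x^{2} + 4\right) + 2 t \left(2 x^{3} + 4 x + 1\right) + x^{4} + 4 x^{2} + 2 x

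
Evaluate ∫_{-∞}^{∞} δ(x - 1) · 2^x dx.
2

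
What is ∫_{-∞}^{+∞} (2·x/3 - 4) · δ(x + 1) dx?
- \frac{14}{3}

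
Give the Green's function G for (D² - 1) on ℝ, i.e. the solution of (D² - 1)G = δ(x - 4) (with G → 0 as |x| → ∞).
-\frac{e^{-|x - 4|}}{2}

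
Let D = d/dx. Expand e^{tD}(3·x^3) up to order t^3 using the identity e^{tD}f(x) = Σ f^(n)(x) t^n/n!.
3 t^{3} + 9 t^{2} x + 9 t x^{2} + 3 x^{3}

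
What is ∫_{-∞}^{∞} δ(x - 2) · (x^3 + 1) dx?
9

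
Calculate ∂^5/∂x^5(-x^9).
- 15120 x^{4}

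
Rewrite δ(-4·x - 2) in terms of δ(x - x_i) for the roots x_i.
\frac{\delta(x + 1/2)}{4}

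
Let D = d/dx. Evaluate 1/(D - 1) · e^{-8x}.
- \frac{e^{- 8 x}}{9}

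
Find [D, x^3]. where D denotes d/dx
3 x^{2}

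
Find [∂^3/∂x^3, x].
3\frac{d^{2}}{dx^{2}}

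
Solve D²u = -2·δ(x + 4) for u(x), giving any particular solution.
-|x + 4|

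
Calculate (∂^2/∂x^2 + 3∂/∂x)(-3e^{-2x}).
6 e^{- 2 x}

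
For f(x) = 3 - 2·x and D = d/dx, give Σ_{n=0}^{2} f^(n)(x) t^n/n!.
- 2 t - 2 x + 3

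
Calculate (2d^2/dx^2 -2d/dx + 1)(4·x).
4 x - 8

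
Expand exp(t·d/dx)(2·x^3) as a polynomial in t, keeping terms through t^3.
2 t^{3} + 6 t^{2} x + 6 t x^{2} + 2 x^{3}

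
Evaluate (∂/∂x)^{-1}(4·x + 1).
2 x^{2} + x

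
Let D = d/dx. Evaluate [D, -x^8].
- 8 x^{7}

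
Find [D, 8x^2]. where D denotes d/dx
16 x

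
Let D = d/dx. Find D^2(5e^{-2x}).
20 e^{- 2 x}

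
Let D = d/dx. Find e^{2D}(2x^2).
2 x^{2} + 8 x + 8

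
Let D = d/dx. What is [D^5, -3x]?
-15D^{4}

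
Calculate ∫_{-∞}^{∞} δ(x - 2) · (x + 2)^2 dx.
16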